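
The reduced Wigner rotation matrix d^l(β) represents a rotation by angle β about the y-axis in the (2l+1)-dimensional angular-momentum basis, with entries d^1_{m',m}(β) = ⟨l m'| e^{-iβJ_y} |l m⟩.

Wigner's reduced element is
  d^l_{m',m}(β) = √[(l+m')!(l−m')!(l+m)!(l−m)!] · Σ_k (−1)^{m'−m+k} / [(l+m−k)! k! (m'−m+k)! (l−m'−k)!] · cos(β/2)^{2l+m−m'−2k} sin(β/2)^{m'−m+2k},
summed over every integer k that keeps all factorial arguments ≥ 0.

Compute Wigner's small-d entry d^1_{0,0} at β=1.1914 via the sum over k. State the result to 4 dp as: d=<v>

d=0.3704

d^1_{0,0}(β=1.1914) via Wigner's sum:
Half-angle: c=0.827756, s=0.561088. N=√(1·1·1·1)=1.000000
k: max(0,(0)−(0))=0 … min(1+(0),1−(0))=1
  k=0: (−1)^0·1.0000/(1)·0.8278^2·0.5611^0 = +0.685180
  k=1: (−1)^1·1.0000/(1)·0.8278^0·0.5611^2 = -0.314820
d^1_{0,0}(1.1914) = +0.685180 -0.314820 = +0.370360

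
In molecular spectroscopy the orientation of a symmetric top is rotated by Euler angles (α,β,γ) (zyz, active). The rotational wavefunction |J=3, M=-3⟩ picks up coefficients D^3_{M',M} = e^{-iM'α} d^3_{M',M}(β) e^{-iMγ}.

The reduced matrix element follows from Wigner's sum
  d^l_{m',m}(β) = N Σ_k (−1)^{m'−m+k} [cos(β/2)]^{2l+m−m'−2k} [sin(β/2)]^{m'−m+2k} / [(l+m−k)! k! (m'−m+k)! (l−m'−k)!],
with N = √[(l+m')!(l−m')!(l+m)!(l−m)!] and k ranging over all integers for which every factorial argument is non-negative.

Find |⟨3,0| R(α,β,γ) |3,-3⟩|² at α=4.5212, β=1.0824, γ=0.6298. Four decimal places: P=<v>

P=0.1482

First d^3_{0,-3}(β=1.0824), then the phase factors e^{-i(0)α} and e^{-i(-3)γ}:
Half-angle: c=0.857091, s=0.515165. N=√(6·6·1·720)=160.996894
k∈{0} keeps every argument non-negative
  k=0: (−1)^3·160.9969/(36)·0.8571^3·0.5152^3 = -0.384977
d^3_{0,-3}(1.0824) = -0.384977
|D^3_{0,-3}|² = |d^3_{0,-3}(β)|² = (-0.384977)² = 0.148207 (the z-rotation phases have unit modulus)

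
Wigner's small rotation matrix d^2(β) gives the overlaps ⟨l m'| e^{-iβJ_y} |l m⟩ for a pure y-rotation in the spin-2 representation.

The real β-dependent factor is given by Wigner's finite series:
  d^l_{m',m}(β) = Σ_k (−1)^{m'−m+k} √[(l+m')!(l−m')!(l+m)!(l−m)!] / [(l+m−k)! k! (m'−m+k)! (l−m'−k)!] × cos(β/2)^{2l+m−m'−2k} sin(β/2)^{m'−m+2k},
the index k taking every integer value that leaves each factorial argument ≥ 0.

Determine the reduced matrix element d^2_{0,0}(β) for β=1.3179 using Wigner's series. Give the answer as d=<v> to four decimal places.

d^2_{0,0}(β=1.3179) via Wigner's sum:
c=cos(1.3179/2)=0.790636, s=sin(1.3179/2)=0.612287; N=√[2·2·2·2]=4.000000
The bounds max(0,m−m')=0 and min(l+m,l−m')=2 give 3 terms
  k=0: (−1)^0·4.0000/(4)·0.7906^4·0.6123^0 = +0.390756
  k=1: (−1)^1·4.0000/(1)·0.7906^2·0.6123^2 = -0.937395
  k=2: (−1)^2·4.0000/(4)·0.7906^0·0.6123^4 = +0.140547
d^2_{0,0}(1.3179) = +0.390756 -0.937395 +0.140547 = -0.406093

d=-0.4061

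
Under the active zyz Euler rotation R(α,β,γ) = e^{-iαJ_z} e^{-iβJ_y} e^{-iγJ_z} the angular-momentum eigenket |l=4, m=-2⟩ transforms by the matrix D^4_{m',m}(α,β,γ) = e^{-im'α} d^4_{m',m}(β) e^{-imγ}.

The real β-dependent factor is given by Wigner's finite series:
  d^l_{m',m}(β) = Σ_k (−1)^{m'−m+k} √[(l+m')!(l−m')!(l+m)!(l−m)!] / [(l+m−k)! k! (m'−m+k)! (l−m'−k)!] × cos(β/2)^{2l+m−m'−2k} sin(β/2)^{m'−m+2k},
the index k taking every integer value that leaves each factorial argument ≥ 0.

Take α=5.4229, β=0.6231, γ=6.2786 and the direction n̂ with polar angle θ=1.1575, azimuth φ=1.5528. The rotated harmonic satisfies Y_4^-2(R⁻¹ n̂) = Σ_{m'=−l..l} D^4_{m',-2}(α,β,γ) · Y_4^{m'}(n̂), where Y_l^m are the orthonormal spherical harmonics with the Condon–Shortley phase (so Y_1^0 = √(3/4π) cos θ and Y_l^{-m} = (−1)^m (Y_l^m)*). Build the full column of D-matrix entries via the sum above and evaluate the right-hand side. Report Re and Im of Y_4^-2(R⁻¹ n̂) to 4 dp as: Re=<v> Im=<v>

Re=-0.0838 Im=-0.3093

Need the full column D^4_{m',-2} for m'=−4..4 at α=5.4229, β=0.6231, γ=6.2786.
cos(β/2)=0.951860, sin(β/2)=0.306534
d^4_{-4,-2}: single k=2 term ⇒ +0.369807;  D = -0.352324+0.112362i
d^4_{-3,-2}: k∈[1..2] ⇒ +0.811995 -0.252631 = +0.559364;  D = -0.476413-0.293119i
d^4_{-2,-2}: k∈[0..2] ⇒ +0.673881 -0.838643 +0.108718 = -0.056044;  D = +0.008871+0.055338i
d^4_{-1,-2}: k∈[0..2] ⇒ -0.920716 +0.477428 -0.033009 = -0.476296;  D = -0.307327+0.363880i
d^4_{0,-2}: k∈[0..2] ⇒ +0.663005 -0.183357 +0.007131 = +0.486779;  D = +0.486758-0.004464i
d^4_{1,-2}: k∈[0..2] ⇒ -0.318286 +0.049513 -0.001027 = -0.269799;  D = -0.177837-0.202893i
d^4_{2,-2}: k∈[0..2] ⇒ +0.108718 -0.009020 +0.000078 = +0.099776;  D = -0.013983+0.098791i
d^4_{3,-2}: k∈[0..1] ⇒ -0.026200 +0.000906 = -0.025294;  D = +0.021296-0.013648i
d^4_{4,-2}: single k=0 term ⇒ +0.003977;  D = -0.003811-0.001139i
Y_4^{m'}(θ=1.1575,φ=1.5528) and Σ D·Y over m':
  (-0.3523+0.1124i)·(+0.3105+0.0224i)  (-0.4764-0.2931i)·(-0.0208+0.3856i)  (+0.0089+0.0553i)·(-0.0362-0.0013i)  (-0.3073+0.3639i)·(-0.0059+0.3255i)  (+0.4868-0.0045i)·(-0.0982+0.0000i)  (-0.1778-0.2029i)·(+0.0059+0.3255i)  (-0.0140+0.0988i)·(-0.0362+0.0013i)  (+0.0213-0.0136i)·(+0.0208+0.3856i)  (-0.0038-0.0011i)·(+0.3105-0.0224i)
Y_4^-2(R⁻¹ n̂) = -0.083789-0.309330i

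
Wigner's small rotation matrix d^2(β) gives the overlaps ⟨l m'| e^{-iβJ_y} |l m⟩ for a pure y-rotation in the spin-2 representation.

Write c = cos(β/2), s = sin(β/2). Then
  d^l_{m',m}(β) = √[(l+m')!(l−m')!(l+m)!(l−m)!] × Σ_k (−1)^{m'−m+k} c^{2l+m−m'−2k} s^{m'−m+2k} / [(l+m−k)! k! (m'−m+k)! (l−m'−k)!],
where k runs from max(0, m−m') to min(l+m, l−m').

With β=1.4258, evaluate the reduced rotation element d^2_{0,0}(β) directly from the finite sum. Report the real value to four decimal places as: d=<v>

d^2_{0,0}(β=1.4258) via Wigner's sum:
Half-angle: c=0.756468, s=0.654030. N=√(2·2·2·2)=4.000000
The bounds max(0,m−m')=0 and min(l+m,l−m')=2 give 3 terms
  k=0: (−1)^0·4.0000/(4)·0.7565^4·0.6540^0 = +0.327464
  k=1: (−1)^1·4.0000/(1)·0.7565^2·0.6540^2 = -0.979123
  k=2: (−1)^2·4.0000/(4)·0.7565^0·0.6540^4 = +0.182975
d^2_{0,0}(1.4258) = +0.327464 -0.979123 +0.182975 = -0.468684

d=-0.4687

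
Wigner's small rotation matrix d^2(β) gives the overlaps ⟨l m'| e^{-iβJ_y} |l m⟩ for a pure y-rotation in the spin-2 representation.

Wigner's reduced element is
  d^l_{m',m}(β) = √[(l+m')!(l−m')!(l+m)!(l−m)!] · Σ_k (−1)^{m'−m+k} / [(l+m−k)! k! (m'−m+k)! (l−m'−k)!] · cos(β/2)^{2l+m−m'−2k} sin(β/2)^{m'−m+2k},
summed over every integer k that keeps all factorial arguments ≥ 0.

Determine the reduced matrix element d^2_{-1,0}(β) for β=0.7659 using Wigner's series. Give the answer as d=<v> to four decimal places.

d^2_{-1,0}(β=0.7659) via Wigner's sum:
c=cos(0.7659/2)=0.927566, s=sin(0.7659/2)=0.373658; N=√[1·6·2·2]=4.898979
Admissible k: 1..2 (factorial args all ≥0)
  k=1: (−1)^0·4.8990/(2)·0.9276^3·0.3737^1 = +0.730441
  k=2: (−1)^1·4.8990/(2)·0.9276^1·0.3737^3 = -0.118535
d^2_{-1,0}(0.7659) = +0.730441 -0.118535 = +0.611907

d=0.6119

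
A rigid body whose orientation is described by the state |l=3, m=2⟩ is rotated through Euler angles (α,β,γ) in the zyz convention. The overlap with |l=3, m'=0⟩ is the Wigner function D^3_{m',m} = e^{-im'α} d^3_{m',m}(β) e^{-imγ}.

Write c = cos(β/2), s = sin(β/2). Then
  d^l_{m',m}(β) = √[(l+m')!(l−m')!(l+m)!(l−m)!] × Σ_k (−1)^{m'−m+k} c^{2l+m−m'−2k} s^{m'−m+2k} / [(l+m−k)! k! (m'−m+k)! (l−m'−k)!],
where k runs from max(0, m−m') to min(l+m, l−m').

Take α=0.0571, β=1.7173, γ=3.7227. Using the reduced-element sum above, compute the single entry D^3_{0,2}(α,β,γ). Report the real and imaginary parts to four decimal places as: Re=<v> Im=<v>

First d^3_{0,2}(β=1.7173), then the phase factors e^{-i(0)α} and e^{-i(2)γ}:
With c≡cos(β/2)=0.653460 and s≡sin(β/2)=0.756961, N=[6·6·120·1]^{1/2}=65.726707
Admissible k: 2..3 (factorial args all ≥0)
  k=2: (−1)^0·65.7267/(12)·0.6535^4·0.7570^2 = +0.572247
  k=3: (−1)^1·65.7267/(12)·0.6535^2·0.7570^4 = -0.767879
d^3_{0,2}(1.7173) = +0.572247 -0.767879 = -0.195632
Attach z-rotation phases: D = e^{-i(0)(0.0571)}·(-0.195632)·e^{-i(2)(3.7227)} = -0.077726+0.179528i

Re=-0.0777 Im=0.1795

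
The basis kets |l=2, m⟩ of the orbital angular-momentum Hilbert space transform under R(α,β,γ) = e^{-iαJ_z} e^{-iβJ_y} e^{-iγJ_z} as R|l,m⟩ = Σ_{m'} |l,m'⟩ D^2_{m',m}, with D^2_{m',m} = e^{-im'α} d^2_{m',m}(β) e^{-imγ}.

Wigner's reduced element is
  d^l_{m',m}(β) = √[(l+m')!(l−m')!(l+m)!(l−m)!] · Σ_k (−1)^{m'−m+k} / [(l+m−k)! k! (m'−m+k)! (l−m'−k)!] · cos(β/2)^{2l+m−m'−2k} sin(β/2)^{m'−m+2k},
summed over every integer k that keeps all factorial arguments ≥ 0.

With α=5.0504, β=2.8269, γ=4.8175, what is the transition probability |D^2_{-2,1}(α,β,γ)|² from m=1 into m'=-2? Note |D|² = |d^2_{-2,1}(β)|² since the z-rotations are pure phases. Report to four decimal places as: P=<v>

P=0.0912

First d^2_{-2,1}(β=2.8269), then the phase factors e^{-i(-2)α} and e^{-i(1)γ}:
Half-angle: c=0.156698, s=0.987647. N=√(1·24·6·1)=12.000000
Admissible k: 3..3 (factorial args all ≥0)
  k=3: (−1)^0·12.0000/(6)·0.1567^1·0.9876^3 = +0.301924
d^2_{-2,1}(2.8269) = +0.301924
|D^2_{-2,1}|² = |d^2_{-2,1}(β)|² = (+0.301924)² = 0.091158 (the z-rotation phases have unit modulus)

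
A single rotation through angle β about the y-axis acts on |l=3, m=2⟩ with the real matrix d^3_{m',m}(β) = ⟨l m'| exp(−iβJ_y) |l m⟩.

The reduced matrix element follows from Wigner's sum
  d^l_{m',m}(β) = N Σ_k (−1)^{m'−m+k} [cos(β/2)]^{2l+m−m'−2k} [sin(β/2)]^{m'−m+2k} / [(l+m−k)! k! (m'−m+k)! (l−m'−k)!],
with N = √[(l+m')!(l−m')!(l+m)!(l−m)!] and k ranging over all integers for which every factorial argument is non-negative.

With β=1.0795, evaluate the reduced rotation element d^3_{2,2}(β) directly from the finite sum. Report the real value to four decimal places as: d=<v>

d^3_{2,2}(β=1.0795) via Wigner's sum:
c=cos(1.0795/2)=0.857837, s=sin(1.0795/2)=0.513922; N=√[120·1·120·1]=120.000000
Admissible k: 0..1 (factorial args all ≥0)
  k=0: (−1)^0·120.0000/(120)·0.8578^6·0.5139^0 = +0.398501
  k=1: (−1)^1·120.0000/(24)·0.8578^4·0.5139^2 = -0.715127
d^3_{2,2}(1.0795) = +0.398501 -0.715127 = -0.316626

d=-0.3166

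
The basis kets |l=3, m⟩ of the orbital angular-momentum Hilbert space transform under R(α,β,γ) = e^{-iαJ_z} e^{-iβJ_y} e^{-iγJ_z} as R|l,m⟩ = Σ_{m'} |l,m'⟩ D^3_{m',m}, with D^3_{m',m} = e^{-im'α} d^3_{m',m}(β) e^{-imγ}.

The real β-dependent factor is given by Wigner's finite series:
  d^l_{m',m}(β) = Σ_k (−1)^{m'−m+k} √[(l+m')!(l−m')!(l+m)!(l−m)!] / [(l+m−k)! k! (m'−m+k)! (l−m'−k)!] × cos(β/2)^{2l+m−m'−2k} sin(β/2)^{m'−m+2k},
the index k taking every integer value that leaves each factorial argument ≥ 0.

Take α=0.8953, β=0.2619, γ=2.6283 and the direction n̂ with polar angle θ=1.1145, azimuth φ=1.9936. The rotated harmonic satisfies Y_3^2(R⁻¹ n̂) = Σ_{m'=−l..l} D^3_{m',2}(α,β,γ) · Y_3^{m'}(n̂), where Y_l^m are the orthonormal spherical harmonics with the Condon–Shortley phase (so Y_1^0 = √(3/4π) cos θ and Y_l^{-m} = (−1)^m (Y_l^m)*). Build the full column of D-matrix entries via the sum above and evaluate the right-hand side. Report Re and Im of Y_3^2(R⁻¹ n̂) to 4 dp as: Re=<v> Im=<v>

Re=-0.3659 Im=-0.1342

Need the full column D^3_{m',2} for m'=−3..3 at α=0.8953, β=0.2619, γ=2.6283.
cos(β/2)=0.991438, sin(β/2)=0.130576
d^3_{-3,2}: single k=5 term ⇒ +0.000092;  D = -0.000078-0.000050i
d^3_{-2,2}: k∈[4..5] ⇒ +0.001429 -0.000005 = +0.001424;  D = -0.001350+0.000454i
d^3_{-1,2}: k∈[3..4] ⇒ +0.013722 -0.000119 = +0.013603;  D = -0.004678+0.012773i
d^3_{0,2}: k∈[2..3] ⇒ +0.090230 -0.001565 = +0.088665;  D = +0.045906+0.075856i
d^3_{1,2}: k∈[1..2] ⇒ +0.395541 -0.013722 = +0.381819;  D = +0.378534+0.049983i
d^3_{2,2}: k∈[0..1] ⇒ +0.949717 -0.082368 = +0.867349;  D = +0.626281-0.600054i
d^3_{3,2}: single k=0 term ⇒ -0.306385;  D = +0.027085+0.305186i
Y_3^{m'}(θ=1.1145,φ=1.9936) and Σ D·Y over m':
  (-0.0001-0.0000i)·(+0.2881+0.0899i)  (-0.0013+0.0005i)·(-0.2407+0.2716i)  (-0.0047+0.0128i)·(+0.0035+0.0077i)  (+0.0459+0.0759i)·(-0.3337+0.0000i)  (+0.3785+0.0500i)·(-0.0035+0.0077i)  (+0.6263-0.6001i)·(-0.2407-0.2716i)  (+0.0271+0.3052i)·(-0.2881+0.0899i)
Y_3^2(R⁻¹ n̂) = -0.365888-0.134195i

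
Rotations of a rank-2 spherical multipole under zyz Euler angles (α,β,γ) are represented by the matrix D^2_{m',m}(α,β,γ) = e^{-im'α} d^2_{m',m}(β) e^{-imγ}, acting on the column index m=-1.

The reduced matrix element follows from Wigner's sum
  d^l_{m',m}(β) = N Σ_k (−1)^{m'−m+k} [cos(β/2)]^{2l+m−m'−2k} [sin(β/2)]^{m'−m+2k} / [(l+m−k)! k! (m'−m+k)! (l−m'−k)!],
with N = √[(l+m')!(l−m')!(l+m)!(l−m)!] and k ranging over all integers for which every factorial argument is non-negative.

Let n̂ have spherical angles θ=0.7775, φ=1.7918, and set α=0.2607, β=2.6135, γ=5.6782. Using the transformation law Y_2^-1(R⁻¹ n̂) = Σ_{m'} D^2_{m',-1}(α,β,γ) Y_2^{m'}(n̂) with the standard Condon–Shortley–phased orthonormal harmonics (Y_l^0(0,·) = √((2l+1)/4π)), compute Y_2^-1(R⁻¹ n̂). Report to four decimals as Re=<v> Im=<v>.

Need the full column D^2_{m',-1} for m'=−2..2 at α=0.2607, β=2.6135, γ=5.6782.
cos(β/2)=0.260989, sin(β/2)=0.965342
d^2_{-2,-1}: single k=1 term ⇒ +0.034322;  D = +0.034202-0.002866i
d^2_{-1,-1}: k∈[0..1] ⇒ +0.004640 -0.190426 = -0.185787;  D = -0.174884+0.062707i
d^2_{0,-1}: k∈[0..1] ⇒ -0.042036 +0.575097 = +0.533061;  D = +0.438448-0.303178i
d^2_{1,-1}: k∈[0..1] ⇒ +0.190426 -0.868409 = -0.677983;  D = -0.439413+0.516311i
d^2_{2,-1}: single k=0 term ⇒ -0.469564;  D = -0.201878+0.423953i
Y_2^{m'}(θ=0.7775,φ=1.7918) and Σ D·Y over m':
  (+0.0342-0.0029i)·(-0.1718+0.0813i)  (-0.1749+0.0627i)·(-0.0847-0.3768i)  (+0.4384-0.3032i)·(+0.1652+0.0000i)  (-0.4394+0.5163i)·(+0.0847-0.3768i)  (-0.2019+0.4240i)·(-0.1718-0.0813i)
Y_2^-1(R⁻¹ n̂) = +0.331729+0.166661i

Re=0.3317 Im=0.1667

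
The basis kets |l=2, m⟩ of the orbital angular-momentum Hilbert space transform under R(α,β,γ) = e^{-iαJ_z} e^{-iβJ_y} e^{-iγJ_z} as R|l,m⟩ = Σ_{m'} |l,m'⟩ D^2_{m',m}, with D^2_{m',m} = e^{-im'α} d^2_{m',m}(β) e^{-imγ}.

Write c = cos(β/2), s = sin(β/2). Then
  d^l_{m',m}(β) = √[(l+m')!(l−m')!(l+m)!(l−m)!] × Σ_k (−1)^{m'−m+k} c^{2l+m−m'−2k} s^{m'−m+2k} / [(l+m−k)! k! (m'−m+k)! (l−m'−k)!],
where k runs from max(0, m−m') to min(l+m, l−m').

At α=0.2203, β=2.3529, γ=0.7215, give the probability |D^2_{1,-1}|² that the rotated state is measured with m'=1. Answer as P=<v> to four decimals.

P=0.1219

Split into d^2_{1,-1}(β=2.3529) × two z-phases.
With c≡cos(β/2)=0.384205 and s≡sin(β/2)=0.923248, N=[6·1·1·6]^{1/2}=6.000000
The bounds max(0,m−m')=0 and min(l+m,l−m')=1 give 2 terms
  k=0: (−1)^2·6.0000/(2)·0.3842^2·0.9232^2 = +0.377471
  k=1: (−1)^3·6.0000/(6)·0.3842^0·0.9232^4 = -0.726563
d^2_{1,-1}(2.3529) = +0.377471 -0.726563 = -0.349092
|D^2_{1,-1}|² = |d^2_{1,-1}(β)|² = (-0.349092)² = 0.121865 (the z-rotation phases have unit modulus)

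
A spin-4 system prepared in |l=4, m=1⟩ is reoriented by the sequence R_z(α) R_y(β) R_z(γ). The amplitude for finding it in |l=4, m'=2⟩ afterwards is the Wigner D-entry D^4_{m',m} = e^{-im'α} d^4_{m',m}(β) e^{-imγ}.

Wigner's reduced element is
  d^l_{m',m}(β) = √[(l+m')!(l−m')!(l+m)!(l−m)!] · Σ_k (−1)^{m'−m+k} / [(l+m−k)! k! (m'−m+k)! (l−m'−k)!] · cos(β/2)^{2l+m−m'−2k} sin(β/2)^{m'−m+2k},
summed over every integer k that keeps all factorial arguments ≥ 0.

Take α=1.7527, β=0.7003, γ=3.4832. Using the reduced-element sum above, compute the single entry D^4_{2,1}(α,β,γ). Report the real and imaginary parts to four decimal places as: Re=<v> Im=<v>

First d^4_{2,1}(β=0.7003), then the phase factors e^{-i(2)α} and e^{-i(1)γ}:
With c≡cos(β/2)=0.939321 and s≡sin(β/2)=0.343039, N=[720·2·120·6]^{1/2}=1018.233765
Admissible k: 0..2 (factorial args all ≥0)
  k=0: (−1)^1·1018.2338/(240)·0.9393^7·0.3430^1 = -0.939028
  k=1: (−1)^2·1018.2338/(48)·0.9393^5·0.3430^3 = +0.626190
  k=2: (−1)^3·1018.2338/(72)·0.9393^3·0.3430^5 = -0.055677
d^4_{2,1}(0.7003) = -0.939028 +0.626190 -0.055677 = -0.368514
D = (-0.934549+0.355835i)·(-0.368514)·(-0.942217+0.335002i) = -0.280566+0.238926i

Re=-0.2806 Im=0.2389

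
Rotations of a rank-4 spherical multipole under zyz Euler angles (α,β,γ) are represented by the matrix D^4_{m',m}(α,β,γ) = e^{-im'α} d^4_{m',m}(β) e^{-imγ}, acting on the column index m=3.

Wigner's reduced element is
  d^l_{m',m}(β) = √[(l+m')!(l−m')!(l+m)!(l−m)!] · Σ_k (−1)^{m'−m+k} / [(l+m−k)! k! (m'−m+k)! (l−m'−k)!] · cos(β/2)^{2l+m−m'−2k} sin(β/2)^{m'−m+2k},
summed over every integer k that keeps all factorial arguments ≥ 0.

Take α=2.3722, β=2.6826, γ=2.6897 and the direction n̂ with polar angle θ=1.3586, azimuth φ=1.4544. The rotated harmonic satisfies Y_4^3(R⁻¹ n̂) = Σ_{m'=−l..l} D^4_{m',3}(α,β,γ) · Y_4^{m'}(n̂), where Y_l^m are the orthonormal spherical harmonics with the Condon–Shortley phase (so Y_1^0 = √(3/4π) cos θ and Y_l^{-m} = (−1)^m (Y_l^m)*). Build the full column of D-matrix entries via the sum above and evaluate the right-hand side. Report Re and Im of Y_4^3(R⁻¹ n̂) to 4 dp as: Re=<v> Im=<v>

Re=0.0580 Im=0.0718

Need the full column D^4_{m',3} for m'=−4..4 at α=2.3722, β=2.6826, γ=2.6897.
cos(β/2)=0.227487, sin(β/2)=0.973781
d^4_{-4,3}: single k=7 term ⇒ +0.534234;  D = +0.080414+0.528147i
d^4_{-3,3}: k∈[6..7] ⇒ +0.308873 -0.808520 = -0.499647;  D = -0.289619+0.407146i
d^4_{-2,3}: k∈[5..6] ⇒ +0.115708 -0.706724 = -0.591017;  D = +0.581137-0.107616i
d^4_{-1,3}: k∈[4..5] ⇒ +0.031856 -0.350229 = -0.318373;  D = -0.265205-0.176146i
d^4_{0,3}: k∈[3..4] ⇒ +0.006656 -0.121967 = -0.115310;  D = +0.024614+0.112653i
d^4_{1,3}: k∈[2..3] ⇒ +0.001043 -0.031856 = -0.030813;  D = +0.016218-0.026200i
d^4_{2,3}: k∈[1..2] ⇒ +0.000115 -0.006315 = -0.006200;  D = -0.006011+0.001517i
d^4_{3,3}: k∈[0..1] ⇒ +0.000007 -0.000920 = -0.000913;  D = +0.000791+0.000455i
d^4_{4,3}: single k=0 term ⇒ -0.000087;  D = -0.000024-0.000083i
Y_4^{m'}(θ=1.3586,φ=1.4544) and Σ D·Y over m':
  (+0.0804+0.5281i)·(+0.3611+0.1814i)  (-0.2896+0.4071i)·(-0.0843+0.2314i)  (+0.5811-0.1076i)·(+0.2145+0.0509i)  (-0.2652-0.1761i)·(-0.0304+0.2602i)  (+0.0246+0.1127i)·(+0.1839+0.0000i)  (+0.0162-0.0262i)·(+0.0304+0.2602i)  (-0.0060+0.0015i)·(+0.2145-0.0509i)  (+0.0008+0.0005i)·(+0.0843+0.2314i)  (-0.0000-0.0001i)·(+0.3611-0.1814i)
Y_4^3(R⁻¹ n̂) = +0.057975+0.071783i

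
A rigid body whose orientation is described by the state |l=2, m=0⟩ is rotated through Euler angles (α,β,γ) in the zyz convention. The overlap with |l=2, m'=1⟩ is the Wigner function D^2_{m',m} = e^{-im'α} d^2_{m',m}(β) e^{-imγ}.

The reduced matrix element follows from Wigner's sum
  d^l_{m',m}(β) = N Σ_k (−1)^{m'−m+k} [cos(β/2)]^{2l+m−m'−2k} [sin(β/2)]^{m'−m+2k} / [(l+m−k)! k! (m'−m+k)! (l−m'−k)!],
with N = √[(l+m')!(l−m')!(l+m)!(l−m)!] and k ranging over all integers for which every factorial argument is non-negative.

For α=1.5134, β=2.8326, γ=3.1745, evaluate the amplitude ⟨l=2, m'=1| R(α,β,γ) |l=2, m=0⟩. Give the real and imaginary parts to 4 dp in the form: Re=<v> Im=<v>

Re=0.0204 Im=-0.3542

D^2_{1,0}(1.5134,2.8326,3.1745) = e^{-i·1·1.5134}·d^2_{1,0}(2.8326)·e^{-i·0·3.1745}. Compute d first:
Half-angle: c=0.153882, s=0.988089. N=√(6·1·2·2)=4.898979
The bounds max(0,m−m')=0 and min(l+m,l−m')=1 give 2 terms
  k=0: (−1)^1·4.8990/(2)·0.1539^3·0.9881^1 = -0.008819
  k=1: (−1)^2·4.8990/(2)·0.1539^1·0.9881^3 = +0.363624
d^2_{1,0}(2.8326) = -0.008819 +0.363624 = +0.354805
D = (+0.057365-0.998353i)·(+0.354805)·(+1.000000+0.000000i) = +0.020353-0.354221i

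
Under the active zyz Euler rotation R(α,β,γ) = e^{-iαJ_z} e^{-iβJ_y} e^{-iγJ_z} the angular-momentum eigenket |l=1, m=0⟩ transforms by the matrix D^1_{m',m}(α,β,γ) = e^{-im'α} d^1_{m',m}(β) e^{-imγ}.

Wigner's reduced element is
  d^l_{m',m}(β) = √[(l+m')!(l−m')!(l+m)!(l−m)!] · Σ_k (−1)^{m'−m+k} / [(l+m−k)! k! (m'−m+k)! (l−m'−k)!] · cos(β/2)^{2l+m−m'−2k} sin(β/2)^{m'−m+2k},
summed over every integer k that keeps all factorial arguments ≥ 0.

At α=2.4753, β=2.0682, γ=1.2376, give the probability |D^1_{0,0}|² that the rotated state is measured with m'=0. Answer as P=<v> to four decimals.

P=0.2277

Split into d^1_{0,0}(β=2.0682) × two z-phases.
With c≡cos(β/2)=0.511300 and s≡sin(β/2)=0.859403, N=[1·1·1·1]^{1/2}=1.000000
The bounds max(0,m−m')=0 and min(l+m,l−m')=1 give 2 terms
  k=0: (−1)^0·1.0000/(1)·0.5113^2·0.8594^0 = +0.261427
  k=1: (−1)^1·1.0000/(1)·0.5113^0·0.8594^2 = -0.738573
d^1_{0,0}(2.0682) = +0.261427 -0.738573 = -0.477145
|D^1_{0,0}|² = |d^1_{0,0}(β)|² = (-0.477145)² = 0.227668 (the z-rotation phases have unit modulus)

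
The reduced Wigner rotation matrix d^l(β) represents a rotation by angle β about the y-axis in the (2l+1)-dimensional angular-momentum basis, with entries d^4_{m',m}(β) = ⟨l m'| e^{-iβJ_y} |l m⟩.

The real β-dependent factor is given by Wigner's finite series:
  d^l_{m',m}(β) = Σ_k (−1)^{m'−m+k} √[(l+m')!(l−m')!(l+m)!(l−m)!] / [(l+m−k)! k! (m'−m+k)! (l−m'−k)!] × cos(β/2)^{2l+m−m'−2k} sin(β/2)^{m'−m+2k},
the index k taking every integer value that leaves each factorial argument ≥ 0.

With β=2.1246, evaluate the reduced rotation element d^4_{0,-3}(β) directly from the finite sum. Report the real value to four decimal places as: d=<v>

d=0.4786

d^4_{0,-3}(β=2.1246) via Wigner's sum:
With c≡cos(β/2)=0.486864 and s≡sin(β/2)=0.873478, N=[24·24·1·5040]^{1/2}=1703.830978
Admissible k: 0..1 (factorial args all ≥0)
  k=0: (−1)^3·1703.8310/(144)·0.4869^5·0.8735^3 = -0.215705
  k=1: (−1)^4·1703.8310/(144)·0.4869^3·0.8735^5 = +0.694299
d^4_{0,-3}(2.1246) = -0.215705 +0.694299 = +0.478595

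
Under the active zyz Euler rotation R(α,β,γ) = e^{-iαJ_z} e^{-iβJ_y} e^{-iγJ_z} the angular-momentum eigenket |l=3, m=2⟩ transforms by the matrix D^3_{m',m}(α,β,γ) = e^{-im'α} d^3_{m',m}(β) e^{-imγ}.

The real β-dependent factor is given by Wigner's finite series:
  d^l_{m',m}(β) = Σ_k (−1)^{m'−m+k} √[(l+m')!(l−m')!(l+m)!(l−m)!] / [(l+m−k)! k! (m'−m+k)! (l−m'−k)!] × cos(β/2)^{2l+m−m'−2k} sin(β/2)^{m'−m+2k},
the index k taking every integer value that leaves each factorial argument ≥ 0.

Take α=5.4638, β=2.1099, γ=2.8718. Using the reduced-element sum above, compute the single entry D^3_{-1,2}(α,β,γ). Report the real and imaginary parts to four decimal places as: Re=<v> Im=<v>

Re=-0.2665 Im=0.0766

First d^3_{-1,2}(β=2.1099), then the phase factors e^{-i(-1)α} and e^{-i(2)γ}:
With c≡cos(β/2)=0.493271 and s≡sin(β/2)=0.869876, N=[2·24·120·1]^{1/2}=75.894664
Admissible k: 3..4 (factorial args all ≥0)
  k=3: (−1)^0·75.8947/(12)·0.4933^3·0.8699^3 = +0.499642
  k=4: (−1)^1·75.8947/(24)·0.4933^1·0.8699^5 = -0.776911
d^3_{-1,2}(2.1099) = +0.499642 -0.776911 = -0.277270
Attach z-rotation phases: D = e^{-i(-1)(5.4638)}·(-0.277270)·e^{-i(2)(2.8718)} = -0.266487+0.076572i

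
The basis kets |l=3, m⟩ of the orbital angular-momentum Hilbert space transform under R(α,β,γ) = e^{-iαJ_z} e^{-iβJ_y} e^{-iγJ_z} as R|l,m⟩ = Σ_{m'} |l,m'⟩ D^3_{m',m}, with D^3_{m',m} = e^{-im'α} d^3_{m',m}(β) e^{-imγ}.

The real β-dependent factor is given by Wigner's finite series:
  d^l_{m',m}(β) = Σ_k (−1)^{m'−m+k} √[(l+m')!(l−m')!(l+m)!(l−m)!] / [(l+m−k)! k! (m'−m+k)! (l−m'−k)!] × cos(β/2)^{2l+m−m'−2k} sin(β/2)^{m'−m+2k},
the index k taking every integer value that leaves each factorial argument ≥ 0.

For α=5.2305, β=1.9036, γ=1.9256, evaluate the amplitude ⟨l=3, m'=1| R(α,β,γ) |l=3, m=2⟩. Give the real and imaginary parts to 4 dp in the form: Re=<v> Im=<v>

Re=0.4691 Im=0.1675

Split into d^3_{1,2}(β=1.9036) × two z-phases.
c=cos(1.9036/2)=0.580218, s=sin(1.9036/2)=0.814461; N=√[24·2·120·1]=75.894664
k∈{1,2} keeps every argument non-negative
  k=1: (−1)^0·75.8947/(24)·0.5802^5·0.8145^1 = +0.169366
  k=2: (−1)^1·75.8947/(12)·0.5802^3·0.8145^3 = -0.667444
d^3_{1,2}(1.9036) = +0.169366 -0.667444 = -0.498078
D = (+0.495240+0.868756i)·(-0.498078)·(-0.758618+0.651536i) = +0.469052+0.167547i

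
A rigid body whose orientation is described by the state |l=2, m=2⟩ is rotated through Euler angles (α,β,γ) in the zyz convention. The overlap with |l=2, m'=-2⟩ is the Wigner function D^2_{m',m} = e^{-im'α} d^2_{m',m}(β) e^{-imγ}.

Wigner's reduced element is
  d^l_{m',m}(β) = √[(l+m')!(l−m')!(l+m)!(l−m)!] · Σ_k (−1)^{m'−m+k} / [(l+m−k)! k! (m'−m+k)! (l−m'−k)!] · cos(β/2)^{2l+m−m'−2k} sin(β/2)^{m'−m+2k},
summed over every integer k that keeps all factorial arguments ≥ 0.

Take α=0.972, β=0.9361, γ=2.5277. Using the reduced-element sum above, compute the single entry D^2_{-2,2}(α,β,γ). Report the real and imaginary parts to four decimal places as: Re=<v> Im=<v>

First d^2_{-2,2}(β=0.9361), then the phase factors e^{-i(-2)α} and e^{-i(2)γ}:
Half-angle: c=0.892450, s=0.451147. N=√(1·24·24·1)=24.000000
The bounds max(0,m−m')=4 and min(l+m,l−m')=4 give 1 term
  k=4: (−1)^0·24.0000/(24)·0.8924^0·0.4511^4 = +0.041426
d^2_{-2,2}(0.9361) = +0.041426
D = (-0.364600+0.931164i)·(+0.041426)·(+0.336324+0.941746i) = -0.041407-0.001251i

Re=-0.0414 Im=-0.0013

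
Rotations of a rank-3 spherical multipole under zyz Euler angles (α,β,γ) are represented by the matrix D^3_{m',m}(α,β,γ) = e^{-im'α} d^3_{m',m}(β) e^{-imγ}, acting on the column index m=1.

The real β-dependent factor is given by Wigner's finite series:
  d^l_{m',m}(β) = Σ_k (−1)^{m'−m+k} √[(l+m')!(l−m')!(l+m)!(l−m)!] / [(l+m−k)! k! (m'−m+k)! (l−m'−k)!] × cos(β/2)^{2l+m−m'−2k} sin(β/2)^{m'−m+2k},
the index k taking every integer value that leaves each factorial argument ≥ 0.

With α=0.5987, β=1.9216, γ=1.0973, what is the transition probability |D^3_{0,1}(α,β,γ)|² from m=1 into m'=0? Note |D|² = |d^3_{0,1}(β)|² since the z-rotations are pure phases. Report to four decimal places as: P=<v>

First d^3_{0,1}(β=1.9216), then the phase factors e^{-i(0)α} and e^{-i(1)γ}:
With c≡cos(β/2)=0.572864 and s≡sin(β/2)=0.819650, N=[6·6·24·2]^{1/2}=41.569219
Admissible k: 1..3 (factorial args all ≥0)
  k=1: (−1)^0·41.5692/(12)·0.5729^5·0.8197^1 = +0.175178
  k=2: (−1)^1·41.5692/(4)·0.5729^3·0.8197^3 = -1.075853
  k=3: (−1)^2·41.5692/(12)·0.5729^1·0.8197^5 = +0.734150
d^3_{0,1}(1.9216) = +0.175178 -1.075853 +0.734150 = -0.166525
|D^3_{0,1}|² = |d^3_{0,1}(β)|² = (-0.166525)² = 0.027731 (the z-rotation phases have unit modulus)

P=0.0277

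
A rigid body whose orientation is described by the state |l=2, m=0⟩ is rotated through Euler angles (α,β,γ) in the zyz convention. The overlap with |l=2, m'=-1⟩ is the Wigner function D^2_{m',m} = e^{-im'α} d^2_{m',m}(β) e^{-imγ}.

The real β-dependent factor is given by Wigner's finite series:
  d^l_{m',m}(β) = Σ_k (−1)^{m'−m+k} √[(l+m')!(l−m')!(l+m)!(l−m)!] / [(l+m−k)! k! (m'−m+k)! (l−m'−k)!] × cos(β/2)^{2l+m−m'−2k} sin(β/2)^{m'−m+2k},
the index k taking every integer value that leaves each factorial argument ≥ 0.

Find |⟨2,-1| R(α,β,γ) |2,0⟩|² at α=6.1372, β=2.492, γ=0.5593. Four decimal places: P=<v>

P=0.3480

Split into d^2_{-1,0}(β=2.492) × two z-phases.
Half-angle: c=0.319116, s=0.947716. N=√(1·6·2·2)=4.898979
The bounds max(0,m−m')=1 and min(l+m,l−m')=2 give 2 terms
  k=1: (−1)^0·4.8990/(2)·0.3191^3·0.9477^1 = +0.075439
  k=2: (−1)^1·4.8990/(2)·0.3191^1·0.9477^3 = -0.665362
d^2_{-1,0}(2.492) = +0.075439 -0.665362 = -0.589923
|D^2_{-1,0}|² = |d^2_{-1,0}(β)|² = (-0.589923)² = 0.348009 (the z-rotation phases have unit modulus)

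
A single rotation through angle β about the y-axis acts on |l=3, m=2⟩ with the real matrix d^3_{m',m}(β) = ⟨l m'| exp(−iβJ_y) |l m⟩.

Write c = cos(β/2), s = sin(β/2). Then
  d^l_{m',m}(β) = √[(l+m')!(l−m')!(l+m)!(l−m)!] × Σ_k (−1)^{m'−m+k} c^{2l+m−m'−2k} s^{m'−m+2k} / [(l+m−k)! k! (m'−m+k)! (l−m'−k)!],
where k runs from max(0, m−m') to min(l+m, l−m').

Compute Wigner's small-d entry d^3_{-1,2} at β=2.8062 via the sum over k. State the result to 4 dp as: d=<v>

d=-0.4636

d^3_{-1,2}(β=2.8062) via Wigner's sum:
With c≡cos(β/2)=0.166911 and s≡sin(β/2)=0.985972, N=[2·24·120·1]^{1/2}=75.894664
Admissible k: 3..4 (factorial args all ≥0)
  k=3: (−1)^0·75.8947/(12)·0.1669^3·0.9860^3 = +0.028189
  k=4: (−1)^1·75.8947/(24)·0.1669^1·0.9860^5 = -0.491823
d^3_{-1,2}(2.8062) = +0.028189 -0.491823 = -0.463634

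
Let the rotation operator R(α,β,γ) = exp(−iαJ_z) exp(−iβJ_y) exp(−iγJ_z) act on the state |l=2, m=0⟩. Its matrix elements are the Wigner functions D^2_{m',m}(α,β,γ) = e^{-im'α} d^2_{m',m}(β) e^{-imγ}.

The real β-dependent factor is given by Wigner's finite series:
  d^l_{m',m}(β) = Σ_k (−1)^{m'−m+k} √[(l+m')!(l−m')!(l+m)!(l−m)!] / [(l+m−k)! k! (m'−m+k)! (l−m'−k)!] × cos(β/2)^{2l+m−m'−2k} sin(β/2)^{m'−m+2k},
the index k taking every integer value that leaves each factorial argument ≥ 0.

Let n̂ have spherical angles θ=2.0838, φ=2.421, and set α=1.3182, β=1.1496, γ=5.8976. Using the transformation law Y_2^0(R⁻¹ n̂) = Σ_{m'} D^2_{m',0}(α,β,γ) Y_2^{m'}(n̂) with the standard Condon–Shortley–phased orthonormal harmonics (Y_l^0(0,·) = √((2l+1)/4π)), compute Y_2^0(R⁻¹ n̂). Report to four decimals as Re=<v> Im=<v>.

Re=-0.2918 Im=0.0000

Need the full column D^2_{m',0} for m'=−2..2 at α=1.3182, β=1.1496, γ=5.8976.
cos(β/2)=0.839301, sin(β/2)=0.543667
d^2_{-2,0}: single k=2 term ⇒ +0.510008;  D = -0.446298+0.246832i
d^2_{-1,0}: k∈[1..2] ⇒ +0.787339 -0.330364 = +0.456976;  D = +0.114207+0.442474i
d^2_{0,0}: k∈[0..2] ⇒ +0.496216 -0.832840 +0.087364 = -0.249259;  D = -0.249259+0.000000i
d^2_{1,0}: k∈[0..1] ⇒ -0.787339 +0.330364 = -0.456976;  D = -0.114207+0.442474i
d^2_{2,0}: single k=0 term ⇒ +0.510008;  D = -0.446298-0.246832i
Y_2^{m'}(θ=2.0838,φ=2.421) and Σ D·Y over m':
  (-0.4463+0.2468i)·(+0.0379+0.2908i)  (+0.1142+0.4425i)·(+0.2482+0.2180i)  (-0.2493+0.0000i)·(-0.0875+0.0000i)  (-0.1142+0.4425i)·(-0.2482+0.2180i)  (-0.4463-0.2468i)·(+0.0379-0.2908i)
Y_2^0(R⁻¹ n̂) = -0.291766+0.000000i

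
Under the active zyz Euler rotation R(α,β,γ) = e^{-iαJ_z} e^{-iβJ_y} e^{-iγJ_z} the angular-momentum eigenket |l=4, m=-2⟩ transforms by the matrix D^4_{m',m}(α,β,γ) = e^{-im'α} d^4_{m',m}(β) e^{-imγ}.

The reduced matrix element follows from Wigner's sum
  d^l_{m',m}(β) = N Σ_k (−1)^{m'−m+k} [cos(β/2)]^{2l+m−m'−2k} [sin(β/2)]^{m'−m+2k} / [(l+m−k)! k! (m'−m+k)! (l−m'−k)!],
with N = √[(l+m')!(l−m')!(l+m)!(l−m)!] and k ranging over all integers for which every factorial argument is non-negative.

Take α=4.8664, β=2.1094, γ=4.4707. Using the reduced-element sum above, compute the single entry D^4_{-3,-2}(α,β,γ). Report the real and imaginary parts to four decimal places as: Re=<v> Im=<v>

Split into d^4_{-3,-2}(β=2.1094) × two z-phases.
c=cos(2.1094/2)=0.493489, s=sin(2.1094/2)=0.869752; N=√[1·5040·2·720]=2693.993318
k∈{1,2} keeps every argument non-negative
  k=1: (−1)^0·2693.9933/(720)·0.4935^7·0.8698^1 = +0.023195
  k=2: (−1)^1·2693.9933/(240)·0.4935^5·0.8698^3 = -0.216151
d^4_{-3,-2}(2.1094) = +0.023195 -0.216151 = -0.192956
Attach z-rotation phases: D = e^{-i(-3)(4.8664)}·(-0.192956)·e^{-i(-2)(4.4707)} = +0.004118+0.192912i

Re=0.0041 Im=0.1929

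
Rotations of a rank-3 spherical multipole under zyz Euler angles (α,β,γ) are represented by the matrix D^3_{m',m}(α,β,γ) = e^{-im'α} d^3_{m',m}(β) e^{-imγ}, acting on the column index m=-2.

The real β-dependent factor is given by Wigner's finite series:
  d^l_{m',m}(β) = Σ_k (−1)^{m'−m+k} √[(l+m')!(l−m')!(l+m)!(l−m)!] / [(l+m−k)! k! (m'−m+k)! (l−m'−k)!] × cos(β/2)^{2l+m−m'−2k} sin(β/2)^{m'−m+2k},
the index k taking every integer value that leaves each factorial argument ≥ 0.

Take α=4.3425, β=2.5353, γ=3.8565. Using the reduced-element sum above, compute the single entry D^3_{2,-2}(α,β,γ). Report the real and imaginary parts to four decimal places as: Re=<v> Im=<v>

Re=-0.2176 Im=0.3189

D^3_{2,-2}(4.3425,2.5353,3.8565) = e^{-i·2·4.3425}·d^3_{2,-2}(2.5353)·e^{-i·-2·3.8565}. Compute d first:
Half-angle: c=0.298525, s=0.954402. N=√(120·1·1·120)=120.000000
Admissible k: 0..1 (factorial args all ≥0)
  k=0: (−1)^4·120.0000/(24)·0.2985^2·0.9544^4 = +0.369705
  k=1: (−1)^5·120.0000/(120)·0.2985^0·0.9544^6 = -0.755767
d^3_{2,-2}(2.5353) = +0.369705 -0.755767 = -0.386062
D = (-0.738618-0.674124i)·(-0.386062)·(+0.140515+0.990079i) = -0.217603+0.318893i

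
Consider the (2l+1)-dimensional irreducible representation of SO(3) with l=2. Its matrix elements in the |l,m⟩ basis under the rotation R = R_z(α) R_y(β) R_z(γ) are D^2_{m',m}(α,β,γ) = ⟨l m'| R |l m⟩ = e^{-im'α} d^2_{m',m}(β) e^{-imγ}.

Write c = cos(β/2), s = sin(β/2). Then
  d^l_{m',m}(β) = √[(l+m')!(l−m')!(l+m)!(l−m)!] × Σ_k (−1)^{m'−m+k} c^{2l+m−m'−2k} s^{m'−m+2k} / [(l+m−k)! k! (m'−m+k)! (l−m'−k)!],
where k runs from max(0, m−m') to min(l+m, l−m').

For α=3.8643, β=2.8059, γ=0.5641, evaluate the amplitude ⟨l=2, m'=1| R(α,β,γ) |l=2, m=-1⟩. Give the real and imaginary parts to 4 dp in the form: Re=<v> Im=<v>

Split into d^2_{1,-1}(β=2.8059) × two z-phases.
With c≡cos(β/2)=0.167059 and s≡sin(β/2)=0.985947, N=[6·1·1·6]^{1/2}=6.000000
The bounds max(0,m−m')=0 and min(l+m,l−m')=1 give 2 terms
  k=0: (−1)^2·6.0000/(2)·0.1671^2·0.9859^2 = +0.081390
  k=1: (−1)^3·6.0000/(6)·0.1671^0·0.9859^4 = -0.944961
d^2_{1,-1}(2.8059) = +0.081390 -0.944961 = -0.863572
Phases: e^{-i·(1)·3.8643}=-0.750018+0.661418i, e^{-i·(-1)·0.5641}=+0.845070+0.534655i ⇒ D=+0.852732-0.136395i

Re=0.8527 Im=-0.1364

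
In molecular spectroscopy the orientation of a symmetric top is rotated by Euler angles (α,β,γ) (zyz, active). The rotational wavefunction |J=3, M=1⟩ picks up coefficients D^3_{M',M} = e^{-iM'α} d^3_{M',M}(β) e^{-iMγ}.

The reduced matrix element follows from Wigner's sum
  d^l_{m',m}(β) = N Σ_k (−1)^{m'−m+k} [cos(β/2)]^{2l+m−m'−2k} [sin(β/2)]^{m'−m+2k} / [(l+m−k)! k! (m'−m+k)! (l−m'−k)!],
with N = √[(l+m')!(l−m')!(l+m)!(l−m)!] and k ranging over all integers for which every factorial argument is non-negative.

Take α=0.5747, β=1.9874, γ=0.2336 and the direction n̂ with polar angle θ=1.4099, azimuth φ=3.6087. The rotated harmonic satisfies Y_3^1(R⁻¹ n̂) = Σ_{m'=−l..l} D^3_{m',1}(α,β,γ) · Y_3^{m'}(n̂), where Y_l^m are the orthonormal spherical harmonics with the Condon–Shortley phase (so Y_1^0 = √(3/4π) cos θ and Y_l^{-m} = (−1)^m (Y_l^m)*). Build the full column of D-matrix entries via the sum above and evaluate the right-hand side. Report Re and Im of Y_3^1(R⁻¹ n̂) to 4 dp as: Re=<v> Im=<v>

Need the full column D^3_{m',1} for m'=−3..3 at α=0.5747, β=1.9874, γ=0.2336.
cos(β/2)=0.545593, sin(β/2)=0.838050
d^3_{-3,1}: single k=4 term ⇒ +0.568674;  D = +0.045613+0.566842i
d^3_{-2,1}: k∈[3..4] ⇒ +0.604570 -0.713213 = -0.108643;  D = -0.066181-0.086160i
d^3_{-1,1}: k∈[2..4] ⇒ +0.373393 -1.174648 +0.346434 = -0.454821;  D = -0.428618-0.152149i
d^3_{0,1}: k∈[1..3] ⇒ +0.140347 -0.993409 +0.781286 = -0.071776;  D = -0.069827+0.016615i
d^3_{1,1}: k∈[0..2] ⇒ +0.026376 -0.497857 +0.880986 = +0.409505;  D = +0.282857-0.296119i
d^3_{2,1}: k∈[0..1] ⇒ -0.128119 +0.604570 = +0.476451;  D = +0.088951-0.468074i
d^3_{3,1}: single k=0 term ⇒ +0.241024;  D = -0.090944-0.223208i
Y_3^{m'}(θ=1.4099,φ=3.6087) and Σ D·Y over m':
  (+0.0456+0.5668i)·(-0.0677+0.3955i)  (-0.0662-0.0862i)·(+0.0948-0.1283i)  (-0.4286-0.1521i)·(+0.2483-0.1252i)  (-0.0698+0.0166i)·(-0.1717+0.0000i)  (+0.2829-0.2961i)·(-0.2483-0.1252i)  (+0.0890-0.4681i)·(+0.0948+0.1283i)  (-0.0909-0.2232i)·(+0.0677+0.3955i)
Y_3^1(R⁻¹ n̂) = -0.314793-0.052912i

Re=-0.3148 Im=-0.0529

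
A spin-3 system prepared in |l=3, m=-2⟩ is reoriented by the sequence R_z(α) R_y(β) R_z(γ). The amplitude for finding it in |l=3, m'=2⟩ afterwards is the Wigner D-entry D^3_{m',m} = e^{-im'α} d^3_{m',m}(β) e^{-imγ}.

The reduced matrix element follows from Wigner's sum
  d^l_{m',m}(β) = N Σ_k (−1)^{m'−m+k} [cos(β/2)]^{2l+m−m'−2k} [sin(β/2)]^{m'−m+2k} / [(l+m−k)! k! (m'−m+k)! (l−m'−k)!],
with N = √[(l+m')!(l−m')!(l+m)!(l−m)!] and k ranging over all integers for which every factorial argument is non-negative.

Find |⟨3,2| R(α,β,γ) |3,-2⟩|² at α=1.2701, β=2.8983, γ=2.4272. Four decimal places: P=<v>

Split into d^3_{2,-2}(β=2.8983) × two z-phases.
With c≡cos(β/2)=0.121347 and s≡sin(β/2)=0.992610, N=[120·1·1·120]^{1/2}=120.000000
k: max(0,(-2)−(2))=0 … min(3+(-2),3−(2))=1
  k=0: (−1)^4·120.0000/(24)·0.1213^2·0.9926^4 = +0.071473
  k=1: (−1)^5·120.0000/(120)·0.1213^0·0.9926^6 = -0.956472
d^3_{2,-2}(2.8983) = +0.071473 -0.956472 = -0.885000
|D^3_{2,-2}|² = |d^3_{2,-2}(β)|² = (-0.885000)² = 0.783225 (the z-rotation phases have unit modulus)

P=0.7832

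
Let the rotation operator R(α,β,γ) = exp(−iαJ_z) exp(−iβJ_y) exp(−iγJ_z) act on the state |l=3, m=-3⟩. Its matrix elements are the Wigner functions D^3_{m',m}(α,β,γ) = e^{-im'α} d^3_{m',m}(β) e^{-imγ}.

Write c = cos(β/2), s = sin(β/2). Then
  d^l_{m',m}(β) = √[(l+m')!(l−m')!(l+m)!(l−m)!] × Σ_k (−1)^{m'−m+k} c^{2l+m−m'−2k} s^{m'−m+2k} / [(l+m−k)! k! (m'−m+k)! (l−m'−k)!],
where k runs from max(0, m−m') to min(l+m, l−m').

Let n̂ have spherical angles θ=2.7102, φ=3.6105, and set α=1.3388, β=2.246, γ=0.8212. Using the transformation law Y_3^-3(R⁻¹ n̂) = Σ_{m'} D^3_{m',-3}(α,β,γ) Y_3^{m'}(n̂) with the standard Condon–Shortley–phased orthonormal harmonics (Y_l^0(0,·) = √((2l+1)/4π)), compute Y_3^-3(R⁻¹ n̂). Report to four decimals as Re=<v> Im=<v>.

Re=0.0524 Im=0.3359

Need the full column D^3_{m',-3} for m'=−3..3 at α=1.3388, β=2.246, γ=0.8212.
cos(β/2)=0.432980, sin(β/2)=0.901403
d^3_{-3,-3}: single k=0 term ⇒ +0.006589;  D = +0.006462+0.001288i
d^3_{-2,-3}: single k=0 term ⇒ -0.033600;  D = -0.013970+0.030558i
d^3_{-1,-3}: single k=0 term ⇒ +0.110600;  D = -0.087319-0.067881i
d^3_{0,-3}: single k=0 term ⇒ -0.265875;  D = +0.207072-0.166765i
d^3_{1,-3}: single k=0 term ⇒ +0.479356;  D = +0.206774+0.432466i
d^3_{2,-3}: single k=0 term ⇒ -0.631160;  D = -0.616763+0.134040i
d^3_{3,-3}: single k=0 term ⇒ +0.536433;  D = +0.009653-0.536346i
Y_3^{m'}(θ=2.7102,φ=3.6105) and Σ D·Y over m':
  (+0.0065+0.0013i)·(-0.0050+0.0301i)  (-0.0140+0.0306i)·(-0.0960+0.1309i)  (-0.0873-0.0679i)·(-0.3768+0.1909i)  (+0.2071-0.1668i)·(-0.3816+0.0000i)  (+0.2068+0.4325i)·(+0.3768+0.1909i)  (-0.6168+0.1340i)·(-0.0960-0.1309i)  (+0.0097-0.5363i)·(+0.0050+0.0301i)
Y_3^-3(R⁻¹ n̂) = +0.052415+0.335869i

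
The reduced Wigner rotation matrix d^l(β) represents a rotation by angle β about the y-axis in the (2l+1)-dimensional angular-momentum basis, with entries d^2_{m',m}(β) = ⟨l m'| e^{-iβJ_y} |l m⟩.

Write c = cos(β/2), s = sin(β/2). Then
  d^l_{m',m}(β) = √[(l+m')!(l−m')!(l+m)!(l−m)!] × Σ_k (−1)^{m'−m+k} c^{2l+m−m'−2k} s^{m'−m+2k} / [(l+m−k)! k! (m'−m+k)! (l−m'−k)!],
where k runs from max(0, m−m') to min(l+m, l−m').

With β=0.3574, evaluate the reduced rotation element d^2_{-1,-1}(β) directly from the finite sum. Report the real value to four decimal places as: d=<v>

d^2_{-1,-1}(β=0.3574) via Wigner's sum:
c=cos(0.3574/2)=0.984076, s=sin(0.3574/2)=0.177750; N=√[1·6·1·6]=6.000000
The bounds max(0,m−m')=0 and min(l+m,l−m')=1 give 2 terms
  k=0: (−1)^0·6.0000/(6)·0.9841^4·0.1778^0 = +0.937808
  k=1: (−1)^1·6.0000/(2)·0.9841^2·0.1778^2 = -0.091791
d^2_{-1,-1}(0.3574) = +0.937808 -0.091791 = +0.846017

d=0.8460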